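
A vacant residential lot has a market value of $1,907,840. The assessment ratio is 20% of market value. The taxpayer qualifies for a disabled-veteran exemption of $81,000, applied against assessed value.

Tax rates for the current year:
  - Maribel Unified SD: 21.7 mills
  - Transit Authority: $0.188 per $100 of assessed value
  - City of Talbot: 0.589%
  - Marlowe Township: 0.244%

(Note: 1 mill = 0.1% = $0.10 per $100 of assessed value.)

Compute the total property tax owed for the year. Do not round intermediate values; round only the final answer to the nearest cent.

$9,591.12

Assessed value = $1,907,840 × 0.2 = $381,568
Taxable value = $381,568 − $81,000 = $300,568
Maribel Unified SD: $300,568 × 0.0217 = $6,522.3256
Transit Authority: $300,568 × 0.00188 = $565.06784
City of Talbot: $300,568 × 0.00589 = $1,770.34552
Marlowe Township: $300,568 × 0.00244 = $733.38592
Total = $9,591.12488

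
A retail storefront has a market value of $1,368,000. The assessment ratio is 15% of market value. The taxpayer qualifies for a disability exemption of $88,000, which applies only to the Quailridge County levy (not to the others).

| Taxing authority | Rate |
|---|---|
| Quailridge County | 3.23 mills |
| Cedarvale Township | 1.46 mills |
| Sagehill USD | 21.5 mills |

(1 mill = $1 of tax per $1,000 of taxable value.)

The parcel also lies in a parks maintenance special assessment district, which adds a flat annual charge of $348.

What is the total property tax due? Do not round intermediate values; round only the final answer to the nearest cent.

$5,437.95

Assessed value = $1,368,000 × 0.15 = $205,200
Quailridge County: ($205,200 − $88,000) × 0.00323 = $117,200 × 0.00323 = $378.556
Cedarvale Township: $205,200 × 0.00146 = $299.592
Sagehill USD: $205,200 × 0.0215 = $4,411.8
Levies subtotal = $5,089.948
Total = $5,089.948 + $348 = $5,437.948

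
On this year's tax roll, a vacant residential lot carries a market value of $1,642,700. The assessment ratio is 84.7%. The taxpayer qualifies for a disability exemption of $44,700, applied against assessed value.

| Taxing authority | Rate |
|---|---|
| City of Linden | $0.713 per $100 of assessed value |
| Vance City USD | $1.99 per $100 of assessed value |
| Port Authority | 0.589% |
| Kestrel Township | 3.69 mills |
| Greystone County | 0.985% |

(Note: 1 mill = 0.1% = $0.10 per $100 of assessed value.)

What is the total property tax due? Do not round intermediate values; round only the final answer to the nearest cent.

$62,566.14

Assessed value = $1,642,700 × 0.847 = $1,391,366.9
Taxable value = $1,391,366.9 − $44,700 = $1,346,666.9
City of Linden: $1,346,666.9 × 0.00713 = $9,601.734997
Vance City USD: $1,346,666.9 × 0.0199 = $26,798.67131
Port Authority: $1,346,666.9 × 0.00589 = $7,931.868041
Kestrel Township: $1,346,666.9 × 0.00369 = $4,969.200861
Greystone County: $1,346,666.9 × 0.00985 = $13,264.668965
Total = $62,566.144174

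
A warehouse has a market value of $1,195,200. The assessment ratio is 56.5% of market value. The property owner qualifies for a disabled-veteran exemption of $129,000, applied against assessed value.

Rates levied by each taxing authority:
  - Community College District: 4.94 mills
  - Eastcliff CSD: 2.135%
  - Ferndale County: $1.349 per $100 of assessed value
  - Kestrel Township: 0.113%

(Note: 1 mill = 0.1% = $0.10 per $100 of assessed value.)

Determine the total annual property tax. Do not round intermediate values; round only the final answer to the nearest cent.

Assessed value = $1,195,200 × 0.565 = $675,288
Taxable value = $675,288 − $129,000 = $546,288
Community College District: $546,288 × 0.00494 = $2,698.66272
Eastcliff CSD: $546,288 × 0.02135 = $11,663.2488
Ferndale County: $546,288 × 0.01349 = $7,369.42512
Kestrel Township: $546,288 × 0.00113 = $617.30544
Total = $22,348.64208

$22,348.64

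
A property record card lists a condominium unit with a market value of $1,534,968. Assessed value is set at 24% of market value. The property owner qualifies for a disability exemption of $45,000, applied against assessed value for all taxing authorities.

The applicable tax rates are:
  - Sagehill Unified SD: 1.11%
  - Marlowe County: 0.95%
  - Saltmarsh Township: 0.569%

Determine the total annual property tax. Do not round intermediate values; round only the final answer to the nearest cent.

$8,501.98

Assessed value = $1,534,968 × 0.24 = $368,392.32
Taxable value = $368,392.32 − $45,000 = $323,392.32
Sagehill Unified SD: $323,392.32 × 0.0111 = $3,589.654752
Marlowe County: $323,392.32 × 0.0095 = $3,072.22704
Saltmarsh Township: $323,392.32 × 0.00569 = $1,840.1023008
Total = $3,589.654752 + $3,072.22704 + $1,840.1023008 = $8,501.9840928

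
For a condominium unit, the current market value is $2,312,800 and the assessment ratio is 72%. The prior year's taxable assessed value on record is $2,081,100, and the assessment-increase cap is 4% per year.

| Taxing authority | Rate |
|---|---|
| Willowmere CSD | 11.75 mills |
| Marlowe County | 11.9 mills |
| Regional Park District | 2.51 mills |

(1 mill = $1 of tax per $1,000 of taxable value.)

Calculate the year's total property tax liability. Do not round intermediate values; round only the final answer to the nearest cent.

$43,562.05

Uncapped assessed value = $2,312,800 × 0.72 = $1,665,216
Cap limit = $2,081,100 × 1.04 = $2,164,344
Taxable assessed value = min($1,665,216, $2,164,344) = $1,665,216 (cap does not bind)
Willowmere CSD: $1,665,216 × 0.01175 = $19,566.288
Marlowe County: $1,665,216 × 0.0119 = $19,816.0704
Regional Park District: $1,665,216 × 0.00251 = $4,179.69216
Total = $43,562.05056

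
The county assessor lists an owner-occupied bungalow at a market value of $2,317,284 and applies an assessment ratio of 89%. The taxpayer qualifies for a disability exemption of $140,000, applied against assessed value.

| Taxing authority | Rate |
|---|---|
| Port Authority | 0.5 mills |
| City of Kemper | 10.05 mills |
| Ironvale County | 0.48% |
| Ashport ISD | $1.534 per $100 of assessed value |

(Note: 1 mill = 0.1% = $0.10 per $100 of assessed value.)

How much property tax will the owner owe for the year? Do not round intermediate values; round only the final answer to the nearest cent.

Assessed value = $2,317,284 × 0.89 = $2,062,382.76
Taxable value = $2,062,382.76 − $140,000 = $1,922,382.76
Port Authority: $1,922,382.76 × 0.0005 = $961.19138
City of Kemper: $1,922,382.76 × 0.01005 = $19,319.946738
Ironvale County: $1,922,382.76 × 0.0048 = $9,227.437248
Ashport ISD: $1,922,382.76 × 0.01534 = $29,489.3515384
Total = $58,997.9269044

$58,997.93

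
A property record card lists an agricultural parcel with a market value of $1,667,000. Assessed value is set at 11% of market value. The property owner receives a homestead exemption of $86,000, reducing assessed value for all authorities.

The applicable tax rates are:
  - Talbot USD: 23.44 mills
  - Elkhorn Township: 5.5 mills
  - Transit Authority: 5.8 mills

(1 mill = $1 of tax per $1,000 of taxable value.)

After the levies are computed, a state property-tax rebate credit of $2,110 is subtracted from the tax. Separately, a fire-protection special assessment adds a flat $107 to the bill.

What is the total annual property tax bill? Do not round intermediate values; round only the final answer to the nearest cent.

$1,379.63

Assessed value = $1,667,000 × 0.11 = $183,370
Taxable value = $183,370 − $86,000 = $97,370
Talbot USD: $97,370 × 0.02344 = $2,282.3528
Elkhorn Township: $97,370 × 0.0055 = $535.535
Transit Authority: $97,370 × 0.0058 = $564.746
Levies subtotal = $3,382.6338
After credit = $3,382.6338 − $2,110 = $1,272.6338
Total = $1,272.6338 + $107 = $1,379.6338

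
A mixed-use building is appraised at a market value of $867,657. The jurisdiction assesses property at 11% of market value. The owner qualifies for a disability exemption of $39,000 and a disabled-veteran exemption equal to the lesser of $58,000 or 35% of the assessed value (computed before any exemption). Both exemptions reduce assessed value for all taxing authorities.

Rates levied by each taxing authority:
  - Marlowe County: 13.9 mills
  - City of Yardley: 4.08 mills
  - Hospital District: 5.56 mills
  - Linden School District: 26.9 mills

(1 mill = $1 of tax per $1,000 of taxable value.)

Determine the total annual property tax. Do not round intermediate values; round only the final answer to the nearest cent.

Assessed value = $867,657 × 0.11 = $95,442.27
Disabled-veteran exemption = min($58,000, 35% × $95,442.27) = min($58,000, $33,404.7945) = $33,404.7945 (percentage binds)
Taxable value = $95,442.27 − $39,000 − $33,404.7945 = $23,037.4755
Marlowe County: $23,037.4755 × 0.0139 = $320.22090945
City of Yardley: $23,037.4755 × 0.00408 = $93.99290004
Hospital District: $23,037.4755 × 0.00556 = $128.08836378
Linden School District: $23,037.4755 × 0.0269 = $619.70809095
Total = $1,162.01026422

$1,162.01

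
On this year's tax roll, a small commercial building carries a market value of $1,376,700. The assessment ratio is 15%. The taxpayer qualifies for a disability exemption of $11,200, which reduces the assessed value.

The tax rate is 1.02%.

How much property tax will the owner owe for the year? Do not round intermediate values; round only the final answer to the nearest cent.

Assessed value = $1,376,700 × 0.15 = $206,505
Taxable value = $206,505 − $11,200 = $195,305
Tax = $195,305 × 0.0102 = $1,992.111

$1,992.11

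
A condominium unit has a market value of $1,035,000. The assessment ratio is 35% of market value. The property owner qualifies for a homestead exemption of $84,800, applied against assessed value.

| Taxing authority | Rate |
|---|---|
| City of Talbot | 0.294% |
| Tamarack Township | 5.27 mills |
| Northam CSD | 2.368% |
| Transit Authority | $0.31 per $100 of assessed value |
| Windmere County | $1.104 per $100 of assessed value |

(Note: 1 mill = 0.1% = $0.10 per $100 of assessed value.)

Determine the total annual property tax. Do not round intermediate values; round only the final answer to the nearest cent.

$12,771.02

Assessed value = $1,035,000 × 0.35 = $362,250
Taxable value = $362,250 − $84,800 = $277,450
City of Talbot: $277,450 × 0.00294 = $815.703
Tamarack Township: $277,450 × 0.00527 = $1,462.1615
Northam CSD: $277,450 × 0.02368 = $6,570.016
Transit Authority: $277,450 × 0.0031 = $860.095
Windmere County: $277,450 × 0.01104 = $3,063.048
Total = $12,771.0235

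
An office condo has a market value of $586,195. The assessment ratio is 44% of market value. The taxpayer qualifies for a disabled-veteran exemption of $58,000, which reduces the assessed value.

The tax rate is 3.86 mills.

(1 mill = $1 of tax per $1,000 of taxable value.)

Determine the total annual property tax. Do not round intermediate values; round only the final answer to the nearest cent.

$771.71

Assessed value = $586,195 × 0.44 = $257,925.8
Taxable value = $257,925.8 − $58,000 = $199,925.8
Tax = $199,925.8 × 0.00386 = $771.713588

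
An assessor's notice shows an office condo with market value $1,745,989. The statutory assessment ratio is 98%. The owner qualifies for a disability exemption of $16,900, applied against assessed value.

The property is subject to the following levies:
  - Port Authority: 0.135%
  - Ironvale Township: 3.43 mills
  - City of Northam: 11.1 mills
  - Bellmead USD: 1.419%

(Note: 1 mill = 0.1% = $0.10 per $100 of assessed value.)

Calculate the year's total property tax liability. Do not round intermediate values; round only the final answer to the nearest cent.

$50,943.67

Assessed value = $1,745,989 × 0.98 = $1,711,069.22
Taxable value = $1,711,069.22 − $16,900 = $1,694,169.22
Port Authority: $1,694,169.22 × 0.00135 = $2,287.128447
Ironvale Township: $1,694,169.22 × 0.00343 = $5,811.0004246
City of Northam: $1,694,169.22 × 0.0111 = $18,805.278342
Bellmead USD: $1,694,169.22 × 0.01419 = $24,040.2612318
Total = $50,943.6684454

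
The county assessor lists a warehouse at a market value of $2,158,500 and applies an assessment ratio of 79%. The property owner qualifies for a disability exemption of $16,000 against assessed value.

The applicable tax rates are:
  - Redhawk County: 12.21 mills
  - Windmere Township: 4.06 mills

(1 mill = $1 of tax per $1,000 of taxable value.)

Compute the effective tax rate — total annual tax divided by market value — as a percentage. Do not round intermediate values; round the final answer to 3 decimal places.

1.273%

Assessed value = $2,158,500 × 0.79 = $1,705,215
Taxable value = $1,705,215 − $16,000 = $1,689,215
Redhawk County: $1,689,215 × 0.01221 = $20,625.31515
Windmere Township: $1,689,215 × 0.00406 = $6,858.2129
Total tax = $27,483.52805
Effective rate = $27,483.52805 ÷ $2,158,500 = 1.273% of market value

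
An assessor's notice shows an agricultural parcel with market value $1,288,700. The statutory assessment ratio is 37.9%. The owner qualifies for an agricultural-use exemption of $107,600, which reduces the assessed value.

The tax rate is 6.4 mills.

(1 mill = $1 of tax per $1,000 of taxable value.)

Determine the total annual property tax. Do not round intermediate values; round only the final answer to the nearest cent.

Assessed value = $1,288,700 × 0.379 = $488,417.3
Taxable value = $488,417.3 − $107,600 = $380,817.3
Tax = $380,817.3 × 0.0064 = $2,437.23072

$2,437.23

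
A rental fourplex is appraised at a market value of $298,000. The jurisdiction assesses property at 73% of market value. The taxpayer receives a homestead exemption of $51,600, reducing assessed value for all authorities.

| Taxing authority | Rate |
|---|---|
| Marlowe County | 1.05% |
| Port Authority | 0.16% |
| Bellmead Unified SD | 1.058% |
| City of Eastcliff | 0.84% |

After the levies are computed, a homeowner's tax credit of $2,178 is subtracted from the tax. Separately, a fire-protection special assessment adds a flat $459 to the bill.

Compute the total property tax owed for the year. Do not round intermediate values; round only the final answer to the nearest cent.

Assessed value = $298,000 × 0.73 = $217,540
Taxable value = $217,540 − $51,600 = $165,940
Marlowe County: $165,940 × 0.0105 = $1,742.37
Port Authority: $165,940 × 0.0016 = $265.504
Bellmead Unified SD: $165,940 × 0.01058 = $1,755.6452
City of Eastcliff: $165,940 × 0.0084 = $1,393.896
Levies subtotal = $5,157.4152
After credit = $5,157.4152 − $2,178 = $2,979.4152
Total = $2,979.4152 + $459 = $3,438.4152

$3,438.42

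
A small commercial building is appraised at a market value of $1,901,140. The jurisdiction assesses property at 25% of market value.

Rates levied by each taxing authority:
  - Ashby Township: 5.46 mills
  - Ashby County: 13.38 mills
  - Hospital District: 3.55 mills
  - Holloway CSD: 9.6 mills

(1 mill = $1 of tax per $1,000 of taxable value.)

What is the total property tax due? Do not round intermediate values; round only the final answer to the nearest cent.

Assessed value = $1,901,140 × 0.25 = $475,285
Ashby Township: $475,285 × 0.00546 = $2,595.0561
Ashby County: $475,285 × 0.01338 = $6,359.3133
Hospital District: $475,285 × 0.00355 = $1,687.26175
Holloway CSD: $475,285 × 0.0096 = $4,562.736
Total = $2,595.0561 + $6,359.3133 + $1,687.26175 + $4,562.736 = $15,204.36715

$15,204.37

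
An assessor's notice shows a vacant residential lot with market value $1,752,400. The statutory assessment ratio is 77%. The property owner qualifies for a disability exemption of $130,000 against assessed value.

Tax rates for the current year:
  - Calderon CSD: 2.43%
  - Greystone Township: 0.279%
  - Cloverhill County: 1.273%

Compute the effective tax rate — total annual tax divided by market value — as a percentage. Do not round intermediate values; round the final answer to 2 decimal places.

2.77%

Assessed value = $1,752,400 × 0.77 = $1,349,348
Taxable value = $1,349,348 − $130,000 = $1,219,348
Calderon CSD: $1,219,348 × 0.0243 = $29,630.1564
Greystone Township: $1,219,348 × 0.00279 = $3,401.98092
Cloverhill County: $1,219,348 × 0.01273 = $15,522.30004
Total tax = $48,554.43736
Effective rate = $48,554.43736 ÷ $1,752,400 = 2.77% of market value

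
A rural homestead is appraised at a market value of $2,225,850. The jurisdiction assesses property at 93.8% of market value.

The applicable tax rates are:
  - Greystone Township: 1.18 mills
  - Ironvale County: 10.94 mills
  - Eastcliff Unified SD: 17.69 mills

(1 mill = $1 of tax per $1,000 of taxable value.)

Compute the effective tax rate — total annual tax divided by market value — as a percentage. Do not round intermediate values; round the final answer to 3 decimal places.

Assessed value = $2,225,850 × 0.938 = $2,087,847.3
Greystone Township: $2,087,847.3 × 0.00118 = $2,463.659814
Ironvale County: $2,087,847.3 × 0.01094 = $22,841.049462
Eastcliff Unified SD: $2,087,847.3 × 0.01769 = $36,934.018737
Total tax = $62,238.728013
Effective rate = $62,238.728013 ÷ $2,225,850 = 2.796% of market value

2.796%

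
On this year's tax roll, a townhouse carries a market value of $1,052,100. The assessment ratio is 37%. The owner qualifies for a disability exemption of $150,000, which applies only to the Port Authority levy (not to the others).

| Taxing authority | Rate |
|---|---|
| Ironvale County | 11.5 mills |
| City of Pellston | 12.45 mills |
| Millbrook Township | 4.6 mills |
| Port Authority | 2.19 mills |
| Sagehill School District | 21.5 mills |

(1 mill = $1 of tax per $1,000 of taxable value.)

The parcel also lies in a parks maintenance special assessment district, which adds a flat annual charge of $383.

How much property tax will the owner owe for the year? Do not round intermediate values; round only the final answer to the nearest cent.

Assessed value = $1,052,100 × 0.37 = $389,277
Ironvale County: $389,277 × 0.0115 = $4,476.6855
City of Pellston: $389,277 × 0.01245 = $4,846.49865
Millbrook Township: $389,277 × 0.0046 = $1,790.6742
Port Authority: ($389,277 − $150,000) × 0.00219 = $239,277 × 0.00219 = $524.01663
Sagehill School District: $389,277 × 0.0215 = $8,369.4555
Levies subtotal = $20,007.33048
Total = $20,007.33048 + $383 = $20,390.33048

$20,390.33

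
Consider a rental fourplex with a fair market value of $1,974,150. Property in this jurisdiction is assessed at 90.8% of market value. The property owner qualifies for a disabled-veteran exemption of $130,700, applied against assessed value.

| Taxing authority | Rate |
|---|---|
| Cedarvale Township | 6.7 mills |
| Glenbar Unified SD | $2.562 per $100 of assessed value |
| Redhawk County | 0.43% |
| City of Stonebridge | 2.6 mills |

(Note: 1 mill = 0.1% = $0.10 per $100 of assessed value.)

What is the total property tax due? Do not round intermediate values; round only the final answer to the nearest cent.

Assessed value = $1,974,150 × 0.908 = $1,792,528.2
Taxable value = $1,792,528.2 − $130,700 = $1,661,828.2
Cedarvale Township: $1,661,828.2 × 0.0067 = $11,134.24894
Glenbar Unified SD: $1,661,828.2 × 0.02562 = $42,576.038484
Redhawk County: $1,661,828.2 × 0.0043 = $7,145.86126
City of Stonebridge: $1,661,828.2 × 0.0026 = $4,320.75332
Total = $65,176.902004

$65,176.90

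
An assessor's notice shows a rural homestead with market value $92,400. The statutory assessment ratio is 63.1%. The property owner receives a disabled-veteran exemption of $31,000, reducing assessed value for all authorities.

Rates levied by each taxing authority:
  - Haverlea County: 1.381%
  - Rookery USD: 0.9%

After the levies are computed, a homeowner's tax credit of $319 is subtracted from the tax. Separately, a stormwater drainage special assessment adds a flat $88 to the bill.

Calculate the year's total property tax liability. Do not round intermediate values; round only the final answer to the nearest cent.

Assessed value = $92,400 × 0.631 = $58,304.4
Taxable value = $58,304.4 − $31,000 = $27,304.4
Haverlea County: $27,304.4 × 0.01381 = $377.073764
Rookery USD: $27,304.4 × 0.009 = $245.7396
Levies subtotal = $622.813364
After credit = $622.813364 − $319 = $303.813364
Total = $303.813364 + $88 = $391.813364

$391.81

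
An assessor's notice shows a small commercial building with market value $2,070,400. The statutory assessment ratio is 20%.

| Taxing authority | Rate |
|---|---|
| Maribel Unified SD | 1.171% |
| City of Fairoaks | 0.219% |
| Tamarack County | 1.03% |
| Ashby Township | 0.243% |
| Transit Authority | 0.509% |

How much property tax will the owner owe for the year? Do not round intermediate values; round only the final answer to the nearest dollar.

Assessed value = $2,070,400 × 0.2 = $414,080
Maribel Unified SD: $414,080 × 0.01171 = $4,848.8768
City of Fairoaks: $414,080 × 0.00219 = $906.8352
Tamarack County: $414,080 × 0.0103 = $4,265.024
Ashby Township: $414,080 × 0.00243 = $1,006.2144
Transit Authority: $414,080 × 0.00509 = $2,107.6672
Total = $4,848.8768 + $906.8352 + $4,265.024 + $1,006.2144 + $2,107.6672 = $13,134.6176

$13,135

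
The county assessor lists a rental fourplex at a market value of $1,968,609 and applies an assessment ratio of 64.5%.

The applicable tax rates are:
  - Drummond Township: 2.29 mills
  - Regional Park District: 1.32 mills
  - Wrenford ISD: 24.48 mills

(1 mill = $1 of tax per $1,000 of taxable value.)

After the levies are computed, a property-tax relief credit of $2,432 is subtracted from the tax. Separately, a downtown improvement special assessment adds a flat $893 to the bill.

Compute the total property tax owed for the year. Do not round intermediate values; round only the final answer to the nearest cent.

$34,128.36

Assessed value = $1,968,609 × 0.645 = $1,269,752.805
Drummond Township: $1,269,752.805 × 0.00229 = $2,907.73392345
Regional Park District: $1,269,752.805 × 0.00132 = $1,676.0737026
Wrenford ISD: $1,269,752.805 × 0.02448 = $31,083.5486664
Levies subtotal = $35,667.35629245
After credit = $35,667.35629245 − $2,432 = $33,235.35629245
Total = $33,235.35629245 + $893 = $34,128.35629245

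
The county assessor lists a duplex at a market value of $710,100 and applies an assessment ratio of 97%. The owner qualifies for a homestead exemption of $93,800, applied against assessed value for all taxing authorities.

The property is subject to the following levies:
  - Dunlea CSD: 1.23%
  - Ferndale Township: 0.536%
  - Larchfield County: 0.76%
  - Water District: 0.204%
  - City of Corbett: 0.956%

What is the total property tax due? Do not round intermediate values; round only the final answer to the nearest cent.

$21,931.59

Assessed value = $710,100 × 0.97 = $688,797
Taxable value = $688,797 − $93,800 = $594,997
Dunlea CSD: $594,997 × 0.0123 = $7,318.4631
Ferndale Township: $594,997 × 0.00536 = $3,189.18392
Larchfield County: $594,997 × 0.0076 = $4,521.9772
Water District: $594,997 × 0.00204 = $1,213.79388
City of Corbett: $594,997 × 0.00956 = $5,688.17132
Total = $7,318.4631 + $3,189.18392 + $4,521.9772 + $1,213.79388 + $5,688.17132 = $21,931.58942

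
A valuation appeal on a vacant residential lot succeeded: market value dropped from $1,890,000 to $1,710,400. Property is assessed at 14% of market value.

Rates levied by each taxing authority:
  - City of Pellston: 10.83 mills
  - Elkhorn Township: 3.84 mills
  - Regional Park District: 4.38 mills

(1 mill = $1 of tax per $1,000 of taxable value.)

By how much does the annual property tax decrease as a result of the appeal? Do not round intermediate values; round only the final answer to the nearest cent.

Old assessed value = $1,890,000 × 0.14 = $264,600
New assessed value = $1,710,400 × 0.14 = $239,456
Combined rate = 0.01083 + 0.00384 + 0.00438 = 0.01905
Old tax = $264,600 × 0.01905 = $5,040.63
New tax = $239,456 × 0.01905 = $4,561.6368
Reduction = $5,040.63 − $4,561.6368 = $478.9932

$478.99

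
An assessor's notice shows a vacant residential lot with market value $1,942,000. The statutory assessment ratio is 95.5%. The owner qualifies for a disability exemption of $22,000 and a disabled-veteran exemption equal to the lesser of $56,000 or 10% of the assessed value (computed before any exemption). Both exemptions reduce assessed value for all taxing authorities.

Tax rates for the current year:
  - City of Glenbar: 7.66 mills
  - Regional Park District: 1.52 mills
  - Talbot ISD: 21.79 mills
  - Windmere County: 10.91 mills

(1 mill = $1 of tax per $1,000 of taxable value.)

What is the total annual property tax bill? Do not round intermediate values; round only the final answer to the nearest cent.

$74,404.43

Assessed value = $1,942,000 × 0.955 = $1,854,610
Disabled-veteran exemption = min($56,000, 10% × $1,854,610) = min($56,000, $185,461) = $56,000 (dollar cap binds)
Taxable value = $1,854,610 − $22,000 − $56,000 = $1,776,610
City of Glenbar: $1,776,610 × 0.00766 = $13,608.8326
Regional Park District: $1,776,610 × 0.00152 = $2,700.4472
Talbot ISD: $1,776,610 × 0.02179 = $38,712.3319
Windmere County: $1,776,610 × 0.01091 = $19,382.8151
Total = $74,404.4268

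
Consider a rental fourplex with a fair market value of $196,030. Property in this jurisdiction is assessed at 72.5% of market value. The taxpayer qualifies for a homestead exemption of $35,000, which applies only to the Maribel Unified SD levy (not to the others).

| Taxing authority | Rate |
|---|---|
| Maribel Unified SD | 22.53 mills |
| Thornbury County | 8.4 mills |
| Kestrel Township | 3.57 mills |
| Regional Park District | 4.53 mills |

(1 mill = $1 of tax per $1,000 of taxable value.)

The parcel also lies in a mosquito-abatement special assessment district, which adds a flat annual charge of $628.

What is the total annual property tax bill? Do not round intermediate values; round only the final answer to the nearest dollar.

$5,386

Assessed value = $196,030 × 0.725 = $142,121.75
Maribel Unified SD: ($142,121.75 − $35,000) × 0.02253 = $107,121.75 × 0.02253 = $2,413.4530275
Thornbury County: $142,121.75 × 0.0084 = $1,193.8227
Kestrel Township: $142,121.75 × 0.00357 = $507.3746475
Regional Park District: $142,121.75 × 0.00453 = $643.8115275
Levies subtotal = $4,758.4619025
Total = $4,758.4619025 + $628 = $5,386.4619025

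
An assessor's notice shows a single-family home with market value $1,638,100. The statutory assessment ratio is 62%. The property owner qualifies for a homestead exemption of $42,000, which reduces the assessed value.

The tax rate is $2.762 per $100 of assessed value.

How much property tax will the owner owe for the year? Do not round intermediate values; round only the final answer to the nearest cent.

$26,891.44

Assessed value = $1,638,100 × 0.62 = $1,015,622
Taxable value = $1,015,622 − $42,000 = $973,622
Tax = $973,622 × 0.02762 = $26,891.43964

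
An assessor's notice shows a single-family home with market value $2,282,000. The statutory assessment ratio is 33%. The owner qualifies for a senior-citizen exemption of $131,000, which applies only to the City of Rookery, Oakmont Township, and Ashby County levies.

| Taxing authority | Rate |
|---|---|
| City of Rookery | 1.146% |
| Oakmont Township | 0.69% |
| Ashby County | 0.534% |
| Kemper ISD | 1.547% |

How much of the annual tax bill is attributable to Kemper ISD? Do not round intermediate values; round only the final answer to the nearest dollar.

$11,650

Assessed value = $2,282,000 × 0.33 = $753,060
Kemper ISD taxable value = $753,060 (exemption does not apply)
Kemper ISD levy = $753,060 × 0.01547 = $11,649.8382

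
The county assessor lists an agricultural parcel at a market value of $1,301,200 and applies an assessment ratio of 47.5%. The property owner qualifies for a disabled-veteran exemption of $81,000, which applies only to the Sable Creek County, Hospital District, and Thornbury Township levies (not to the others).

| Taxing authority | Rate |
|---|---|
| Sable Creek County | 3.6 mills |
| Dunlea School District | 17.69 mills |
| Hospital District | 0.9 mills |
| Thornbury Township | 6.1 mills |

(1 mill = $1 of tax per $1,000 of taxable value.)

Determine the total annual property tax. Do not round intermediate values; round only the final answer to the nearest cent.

Assessed value = $1,301,200 × 0.475 = $618,070
Sable Creek County: ($618,070 − $81,000) × 0.0036 = $537,070 × 0.0036 = $1,933.452
Dunlea School District: $618,070 × 0.01769 = $10,933.6583
Hospital District: ($618,070 − $81,000) × 0.0009 = $537,070 × 0.0009 = $483.363
Thornbury Township: ($618,070 − $81,000) × 0.0061 = $537,070 × 0.0061 = $3,276.127
Total = $16,626.6003

$16,626.60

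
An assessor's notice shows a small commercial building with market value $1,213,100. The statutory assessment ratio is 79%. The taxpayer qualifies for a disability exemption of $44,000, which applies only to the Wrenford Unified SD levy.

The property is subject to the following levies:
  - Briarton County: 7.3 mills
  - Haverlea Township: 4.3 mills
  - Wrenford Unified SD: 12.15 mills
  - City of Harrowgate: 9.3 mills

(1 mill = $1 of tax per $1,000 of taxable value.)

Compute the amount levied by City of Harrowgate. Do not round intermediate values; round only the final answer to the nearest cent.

$8,912.65

Assessed value = $1,213,100 × 0.79 = $958,349
City of Harrowgate taxable value = $958,349 (exemption does not apply)
City of Harrowgate levy = $958,349 × 0.0093 = $8,912.6457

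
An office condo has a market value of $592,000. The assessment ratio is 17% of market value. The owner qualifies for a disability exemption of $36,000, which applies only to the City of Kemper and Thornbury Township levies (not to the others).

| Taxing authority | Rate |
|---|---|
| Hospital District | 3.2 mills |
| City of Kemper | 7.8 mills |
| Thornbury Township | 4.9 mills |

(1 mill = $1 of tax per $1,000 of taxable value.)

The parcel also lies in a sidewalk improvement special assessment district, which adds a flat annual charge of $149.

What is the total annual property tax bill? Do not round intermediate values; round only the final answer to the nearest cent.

$1,291.98

Assessed value = $592,000 × 0.17 = $100,640
Hospital District: $100,640 × 0.0032 = $322.048
City of Kemper: ($100,640 − $36,000) × 0.0078 = $64,640 × 0.0078 = $504.192
Thornbury Township: ($100,640 − $36,000) × 0.0049 = $64,640 × 0.0049 = $316.736
Levies subtotal = $1,142.976
Total = $1,142.976 + $149 = $1,291.976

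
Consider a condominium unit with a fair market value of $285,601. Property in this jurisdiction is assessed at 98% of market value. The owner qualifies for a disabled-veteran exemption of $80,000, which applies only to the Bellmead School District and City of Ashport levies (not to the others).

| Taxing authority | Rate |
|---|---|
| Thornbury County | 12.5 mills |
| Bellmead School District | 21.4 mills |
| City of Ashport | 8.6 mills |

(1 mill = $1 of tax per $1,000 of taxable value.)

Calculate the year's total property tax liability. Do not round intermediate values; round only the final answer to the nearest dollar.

$9,495

Assessed value = $285,601 × 0.98 = $279,888.98
Thornbury County: $279,888.98 × 0.0125 = $3,498.61225
Bellmead School District: ($279,888.98 − $80,000) × 0.0214 = $199,888.98 × 0.0214 = $4,277.624172
City of Ashport: ($279,888.98 − $80,000) × 0.0086 = $199,888.98 × 0.0086 = $1,719.045228
Total = $9,495.28165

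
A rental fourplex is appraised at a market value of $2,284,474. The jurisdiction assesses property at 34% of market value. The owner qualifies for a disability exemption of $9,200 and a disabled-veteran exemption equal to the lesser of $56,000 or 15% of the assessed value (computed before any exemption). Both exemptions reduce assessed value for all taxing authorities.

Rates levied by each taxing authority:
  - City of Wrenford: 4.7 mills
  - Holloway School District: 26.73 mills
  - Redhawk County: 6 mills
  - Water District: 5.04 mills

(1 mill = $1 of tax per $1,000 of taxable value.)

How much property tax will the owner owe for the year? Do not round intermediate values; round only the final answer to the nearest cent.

$30,218.30

Assessed value = $2,284,474 × 0.34 = $776,721.16
Disabled-veteran exemption = min($56,000, 15% × $776,721.16) = min($56,000, $116,508.174) = $56,000 (dollar cap binds)
Taxable value = $776,721.16 − $9,200 − $56,000 = $711,521.16
City of Wrenford: $711,521.16 × 0.0047 = $3,344.149452
Holloway School District: $711,521.16 × 0.02673 = $19,018.9606068
Redhawk County: $711,521.16 × 0.006 = $4,269.12696
Water District: $711,521.16 × 0.00504 = $3,586.0666464
Total = $30,218.3036652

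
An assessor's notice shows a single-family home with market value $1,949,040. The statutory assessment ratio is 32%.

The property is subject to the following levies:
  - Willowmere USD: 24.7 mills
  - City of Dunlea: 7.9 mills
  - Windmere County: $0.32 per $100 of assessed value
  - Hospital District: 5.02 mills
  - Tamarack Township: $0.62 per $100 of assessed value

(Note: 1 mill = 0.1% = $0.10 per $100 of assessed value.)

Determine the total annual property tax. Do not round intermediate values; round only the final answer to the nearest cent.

Assessed value = $1,949,040 × 0.32 = $623,692.8
Willowmere USD: $623,692.8 × 0.0247 = $15,405.21216
City of Dunlea: $623,692.8 × 0.0079 = $4,927.17312
Windmere County: $623,692.8 × 0.0032 = $1,995.81696
Hospital District: $623,692.8 × 0.00502 = $3,130.937856
Tamarack Township: $623,692.8 × 0.0062 = $3,866.89536
Total = $29,326.035456

$29,326.04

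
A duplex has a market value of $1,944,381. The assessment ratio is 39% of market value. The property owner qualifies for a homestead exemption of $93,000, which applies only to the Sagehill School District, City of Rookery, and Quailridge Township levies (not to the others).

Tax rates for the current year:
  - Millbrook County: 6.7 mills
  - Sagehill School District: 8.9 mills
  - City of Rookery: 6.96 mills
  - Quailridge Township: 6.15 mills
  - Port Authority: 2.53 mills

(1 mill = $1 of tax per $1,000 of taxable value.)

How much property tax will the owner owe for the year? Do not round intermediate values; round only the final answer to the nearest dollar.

$21,643

Assessed value = $1,944,381 × 0.39 = $758,308.59
Millbrook County: $758,308.59 × 0.0067 = $5,080.667553
Sagehill School District: ($758,308.59 − $93,000) × 0.0089 = $665,308.59 × 0.0089 = $5,921.246451
City of Rookery: ($758,308.59 − $93,000) × 0.00696 = $665,308.59 × 0.00696 = $4,630.5477864
Quailridge Township: ($758,308.59 − $93,000) × 0.00615 = $665,308.59 × 0.00615 = $4,091.6478285
Port Authority: $758,308.59 × 0.00253 = $1,918.5207327
Total = $21,642.6303516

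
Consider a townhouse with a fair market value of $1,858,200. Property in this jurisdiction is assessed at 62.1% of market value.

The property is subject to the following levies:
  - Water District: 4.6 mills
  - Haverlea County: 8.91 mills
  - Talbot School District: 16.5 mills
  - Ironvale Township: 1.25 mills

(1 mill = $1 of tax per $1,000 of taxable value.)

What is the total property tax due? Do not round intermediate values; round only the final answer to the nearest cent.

Assessed value = $1,858,200 × 0.621 = $1,153,942.2
Water District: $1,153,942.2 × 0.0046 = $5,308.13412
Haverlea County: $1,153,942.2 × 0.00891 = $10,281.625002
Talbot School District: $1,153,942.2 × 0.0165 = $19,040.0463
Ironvale Township: $1,153,942.2 × 0.00125 = $1,442.42775
Total = $5,308.13412 + $10,281.625002 + $19,040.0463 + $1,442.42775 = $36,072.233172

$36,072.23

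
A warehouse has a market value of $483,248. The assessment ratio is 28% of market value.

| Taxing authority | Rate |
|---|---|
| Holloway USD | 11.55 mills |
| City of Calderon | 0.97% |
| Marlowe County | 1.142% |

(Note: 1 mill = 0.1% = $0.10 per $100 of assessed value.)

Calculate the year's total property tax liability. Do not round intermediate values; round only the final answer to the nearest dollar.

Assessed value = $483,248 × 0.28 = $135,309.44
Holloway USD: $135,309.44 × 0.01155 = $1,562.824032
City of Calderon: $135,309.44 × 0.0097 = $1,312.501568
Marlowe County: $135,309.44 × 0.01142 = $1,545.2338048
Total = $4,420.5594048

$4,421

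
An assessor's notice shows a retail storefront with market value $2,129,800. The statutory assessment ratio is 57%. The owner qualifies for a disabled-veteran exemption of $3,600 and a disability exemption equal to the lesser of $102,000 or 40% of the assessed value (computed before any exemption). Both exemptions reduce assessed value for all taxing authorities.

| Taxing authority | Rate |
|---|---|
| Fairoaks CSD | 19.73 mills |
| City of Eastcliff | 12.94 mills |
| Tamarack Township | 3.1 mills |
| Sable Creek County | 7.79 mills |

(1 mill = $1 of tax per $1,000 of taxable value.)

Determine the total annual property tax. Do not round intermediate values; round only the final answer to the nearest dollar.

$48,281

Assessed value = $2,129,800 × 0.57 = $1,213,986
Disability exemption = min($102,000, 40% × $1,213,986) = min($102,000, $485,594.4) = $102,000 (dollar cap binds)
Taxable value = $1,213,986 − $3,600 − $102,000 = $1,108,386
Fairoaks CSD: $1,108,386 × 0.01973 = $21,868.45578
City of Eastcliff: $1,108,386 × 0.01294 = $14,342.51484
Tamarack Township: $1,108,386 × 0.0031 = $3,435.9966
Sable Creek County: $1,108,386 × 0.00779 = $8,634.32694
Total = $48,281.29416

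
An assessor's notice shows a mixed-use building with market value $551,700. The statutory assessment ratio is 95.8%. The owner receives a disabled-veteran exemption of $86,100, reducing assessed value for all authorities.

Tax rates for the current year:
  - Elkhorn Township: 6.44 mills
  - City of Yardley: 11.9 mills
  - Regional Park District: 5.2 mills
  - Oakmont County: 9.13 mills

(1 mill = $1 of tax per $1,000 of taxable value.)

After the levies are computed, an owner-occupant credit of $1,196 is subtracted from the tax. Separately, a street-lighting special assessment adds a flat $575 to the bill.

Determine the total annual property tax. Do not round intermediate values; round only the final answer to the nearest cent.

Assessed value = $551,700 × 0.958 = $528,528.6
Taxable value = $528,528.6 − $86,100 = $442,428.6
Elkhorn Township: $442,428.6 × 0.00644 = $2,849.240184
City of Yardley: $442,428.6 × 0.0119 = $5,264.90034
Regional Park District: $442,428.6 × 0.0052 = $2,300.62872
Oakmont County: $442,428.6 × 0.00913 = $4,039.373118
Levies subtotal = $14,454.142362
After credit = $14,454.142362 − $1,196 = $13,258.142362
Total = $13,258.142362 + $575 = $13,833.142362

$13,833.14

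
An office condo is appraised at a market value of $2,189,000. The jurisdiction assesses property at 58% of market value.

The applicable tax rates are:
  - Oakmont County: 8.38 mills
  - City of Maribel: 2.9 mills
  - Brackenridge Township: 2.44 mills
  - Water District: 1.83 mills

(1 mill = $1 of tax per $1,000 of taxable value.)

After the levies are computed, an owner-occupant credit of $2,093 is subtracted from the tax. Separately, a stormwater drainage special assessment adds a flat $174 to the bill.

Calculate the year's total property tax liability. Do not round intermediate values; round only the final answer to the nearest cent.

$17,823.59

Assessed value = $2,189,000 × 0.58 = $1,269,620
Oakmont County: $1,269,620 × 0.00838 = $10,639.4156
City of Maribel: $1,269,620 × 0.0029 = $3,681.898
Brackenridge Township: $1,269,620 × 0.00244 = $3,097.8728
Water District: $1,269,620 × 0.00183 = $2,323.4046
Levies subtotal = $19,742.591
After credit = $19,742.591 − $2,093 = $17,649.591
Total = $17,649.591 + $174 = $17,823.591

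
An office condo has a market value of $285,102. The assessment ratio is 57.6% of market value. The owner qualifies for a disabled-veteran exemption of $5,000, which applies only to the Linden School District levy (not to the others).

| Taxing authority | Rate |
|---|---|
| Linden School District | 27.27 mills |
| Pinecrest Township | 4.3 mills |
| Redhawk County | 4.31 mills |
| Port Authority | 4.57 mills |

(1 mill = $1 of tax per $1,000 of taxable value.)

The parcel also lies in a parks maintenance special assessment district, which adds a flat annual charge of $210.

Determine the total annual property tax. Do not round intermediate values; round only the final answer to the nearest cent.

$6,716.30

Assessed value = $285,102 × 0.576 = $164,218.752
Linden School District: ($164,218.752 − $5,000) × 0.02727 = $159,218.752 × 0.02727 = $4,341.89536704
Pinecrest Township: $164,218.752 × 0.0043 = $706.1406336
Redhawk County: $164,218.752 × 0.00431 = $707.78282112
Port Authority: $164,218.752 × 0.00457 = $750.47969664
Levies subtotal = $6,506.2985184
Total = $6,506.2985184 + $210 = $6,716.2985184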